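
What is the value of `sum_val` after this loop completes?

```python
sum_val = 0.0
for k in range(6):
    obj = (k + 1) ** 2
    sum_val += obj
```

Sum of squared losses 1² + 2² + ... + 6²
`sum_val` takes the values: 0.0 → 1.0 → 5.0 → 14.0 → 30.0 → 55.0 → 91.0

Answer: 91.0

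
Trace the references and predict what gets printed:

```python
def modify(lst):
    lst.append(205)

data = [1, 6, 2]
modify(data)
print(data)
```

Key concept: function modifies passed list.
Step by step:
`data = [1, 6, 2]` → data = [1, 6, 2]
`modify(data)` → data = [1, 6, 2, 205]
`print(data)` → prints [1, 6, 2, 205]

Answer: [1, 6, 2, 205]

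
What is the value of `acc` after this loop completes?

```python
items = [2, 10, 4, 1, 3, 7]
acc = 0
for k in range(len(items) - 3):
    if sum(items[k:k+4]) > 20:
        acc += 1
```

Count windows with sum > 20
`acc` takes the values: 0

Answer: 0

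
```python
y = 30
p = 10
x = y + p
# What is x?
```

Trace:
`y = 30` → y = 30
`p = 10` → p = 10
`x = y + p` → x = 40
So x = 40

Answer: 40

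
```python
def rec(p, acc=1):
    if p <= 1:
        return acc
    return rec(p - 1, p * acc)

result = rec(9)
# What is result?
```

Accumulator trace (n, acc): (9, 1) -> (8, 9) -> (7, 72) -> (6, 504) -> (5, 3024) -> (4, 15120) -> (3, 60480) -> (2, 181440) -> (1, 362880) -> return 362880

Answer: 362880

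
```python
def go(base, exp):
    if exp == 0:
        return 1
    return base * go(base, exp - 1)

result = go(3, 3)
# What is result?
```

go(3, 3) = 3 * 3 * 3 = 27

Answer: 27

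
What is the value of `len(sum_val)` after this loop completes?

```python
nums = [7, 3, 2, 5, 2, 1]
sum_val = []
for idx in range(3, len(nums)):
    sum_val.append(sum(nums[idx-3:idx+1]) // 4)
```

Number of 4-element averages
`sum_val` takes the values: [] → [4] → [4, 3] → [4, 3, 2]
So `len(sum_val)` = 3

Answer: 3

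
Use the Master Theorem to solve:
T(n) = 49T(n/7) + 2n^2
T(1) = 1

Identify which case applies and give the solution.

a=49, b=7, f(n)=2n^2. log_7(49) = 2. Since c=2 = 2, Case 2 applies: T(n) = Θ(n^log_b(a) · log n) = O(n^2 log n).

Answer: O(n^2 log n) - Case 2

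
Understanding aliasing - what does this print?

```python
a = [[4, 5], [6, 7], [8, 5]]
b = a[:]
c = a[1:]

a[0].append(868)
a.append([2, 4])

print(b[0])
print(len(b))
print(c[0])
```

Key concept: slice with nested mutation.
Step by step:
`a = [[4, 5], [6, 7], [8, 5]]` → a = [[4, 5], [6, 7], [8, 5]]
`b = a[:]` → b = [[4, 5], [6, 7], [8, 5]]
`c = a[1:]` → c = [[6, 7], [8, 5]]
`a[0].append(868)` → a = [[4, 5, 868], [6, 7], [8, 5]]; b = [[4, 5, 868], [6, 7], [8, 5]]
`a.append([2, 4])` → a = [[4, 5, 868], [6, 7], [8, 5], [2, 4]]
`print(b[0])` → prints [4, 5, 868]
`print(len(b))` → prints 3
`print(c[0])` → prints [6, 7]

Answer:
[4, 5, 868]
3
[6, 7]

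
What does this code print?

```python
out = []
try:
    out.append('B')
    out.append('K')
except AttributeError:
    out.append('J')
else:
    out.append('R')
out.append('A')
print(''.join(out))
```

Execution trace: 'B' (try body) → 'K' (try body, no exception) → 'R' (else) → 'A' (after the try/except). Output: BKRA

Answer: BKRA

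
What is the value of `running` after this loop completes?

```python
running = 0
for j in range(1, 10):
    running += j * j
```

Sum of squares 1² to 9² = 285
`running` takes the values: 0 → 1 → 5 → 14 → 30 → 55 → 91 → 140 → 204 → 285

Answer: 285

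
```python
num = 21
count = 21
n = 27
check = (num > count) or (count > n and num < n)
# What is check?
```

Trace:
`num = 21` → num = 21
`count = 21` → count = 21
`n = 27` → n = 27
`check = (num > count) or (count > n and num < n)` → check = False
So check = False

Answer: False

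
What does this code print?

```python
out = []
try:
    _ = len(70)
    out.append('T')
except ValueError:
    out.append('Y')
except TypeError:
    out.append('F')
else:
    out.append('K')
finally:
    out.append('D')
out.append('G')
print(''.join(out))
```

Execution trace: 'F' (except TypeError) → 'D' (finally) → 'G' (after the try/except). Output: FDG

Answer: FDG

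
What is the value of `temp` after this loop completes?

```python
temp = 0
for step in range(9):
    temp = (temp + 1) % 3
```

Increment mod 3, 9 times = 0
`temp` takes the values: 0 → 1 → 2 → 0 → 1 → 2 → 0 → 1 → 2 → 0

Answer: 0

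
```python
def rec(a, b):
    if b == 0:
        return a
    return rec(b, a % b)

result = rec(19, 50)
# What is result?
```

rec(19, 50) -> rec(50, 19) -> rec(19, 12) -> rec(12, 7) -> rec(7, 5) -> rec(5, 2) -> rec(2, 1) -> rec(1, 0) -> 1

Answer: 1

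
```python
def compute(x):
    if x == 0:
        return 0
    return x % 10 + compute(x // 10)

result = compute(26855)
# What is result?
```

Sum of digits of 26855: 5 + 5 + 8 + 6 + 2 = 26

Answer: 26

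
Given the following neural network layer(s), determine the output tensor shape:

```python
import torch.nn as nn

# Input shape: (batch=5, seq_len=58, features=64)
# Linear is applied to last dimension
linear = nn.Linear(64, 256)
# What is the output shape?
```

Input: (5, 58, 64) -> Output: (5, 58, 256)

Answer: (5, 58, 256)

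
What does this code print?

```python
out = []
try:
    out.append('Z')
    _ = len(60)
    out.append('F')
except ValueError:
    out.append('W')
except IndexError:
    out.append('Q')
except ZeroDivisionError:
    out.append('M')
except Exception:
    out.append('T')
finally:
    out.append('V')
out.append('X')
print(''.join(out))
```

Execution trace: 'Z' (try body) → 'T' (except Exception) → 'V' (finally) → 'X' (after the try/except). Output: ZTVX

Answer: ZTVX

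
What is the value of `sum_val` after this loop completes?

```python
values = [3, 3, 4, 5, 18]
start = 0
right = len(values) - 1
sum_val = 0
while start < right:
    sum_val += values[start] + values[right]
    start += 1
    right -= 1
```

Sum of pairs from ends
`sum_val` takes the values: 0 → 21 → 29

Answer: 29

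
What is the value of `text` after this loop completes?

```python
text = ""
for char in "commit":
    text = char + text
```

Reverse 'commit'
`text` takes the values: "" → "c" → "oc" → "moc" → "mmoc" → "immoc" → "timmoc"

Answer: "timmoc"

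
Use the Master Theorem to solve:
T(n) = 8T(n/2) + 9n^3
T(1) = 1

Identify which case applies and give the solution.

a=8, b=2, f(n)=9n^3. log_2(8) = 3. Since c=3 = 3, Case 2 applies: T(n) = Θ(n^log_b(a) · log n) = O(n^3 log n).

Answer: O(n^3 log n) - Case 2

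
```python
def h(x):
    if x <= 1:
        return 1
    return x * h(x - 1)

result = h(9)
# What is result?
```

h(9) = 9 * 8 * 7 * 6 * 5 * 4 * 3 * 2 * 1 = 362880

Answer: 362880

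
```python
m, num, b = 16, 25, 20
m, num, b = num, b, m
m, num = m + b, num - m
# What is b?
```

Trace:
`m, num, b = 16, 25, 20` → m = 16; num = 25; b = 20
`m, num, b = num, b, m` → m = 25; num = 20; b = 16
`m, num = m + b, num - m` → m = 41; num = -5
So b = 16

Answer: 16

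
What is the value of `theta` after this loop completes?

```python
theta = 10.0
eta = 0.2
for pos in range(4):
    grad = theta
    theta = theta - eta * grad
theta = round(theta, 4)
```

Gradient descent: w = 10.0 * (1 - 0.2)^4
`theta` takes the values: 10.0 → 8.0 → 6.4 → 5.12 → 4.096

Answer: 4.096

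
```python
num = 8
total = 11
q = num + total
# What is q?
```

Trace:
`num = 8` → num = 8
`total = 11` → total = 11
`q = num + total` → q = 19
So q = 19

Answer: 19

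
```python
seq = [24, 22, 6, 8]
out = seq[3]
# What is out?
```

Trace:
`seq = [24, 22, 6, 8]` → seq = [24, 22, 6, 8]
`out = seq[3]` → out = 8
So out = 8

Answer: 8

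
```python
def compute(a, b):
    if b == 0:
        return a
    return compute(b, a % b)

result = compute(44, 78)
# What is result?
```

compute(44, 78) -> compute(78, 44) -> compute(44, 34) -> compute(34, 10) -> compute(10, 4) -> compute(4, 2) -> compute(2, 0) -> 2

Answer: 2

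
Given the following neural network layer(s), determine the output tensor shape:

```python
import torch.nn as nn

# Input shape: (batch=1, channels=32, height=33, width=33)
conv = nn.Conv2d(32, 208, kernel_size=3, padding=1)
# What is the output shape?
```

Input: (1, 32, 33, 33) -> Output: (1, 208, 33, 33)

Answer: (1, 208, 33, 33)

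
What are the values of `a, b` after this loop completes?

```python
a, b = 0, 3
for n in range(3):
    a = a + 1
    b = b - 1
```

a goes 0→3, b goes 3→0
`a, b` takes the values: (0, 3) → (1, 3) → (1, 2) → (2, 2) → (2, 1) → (3, 1) → (3, 0)

Answer: 3, 0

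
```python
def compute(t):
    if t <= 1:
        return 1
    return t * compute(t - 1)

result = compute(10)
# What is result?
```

compute(10) = 10 * 9 * 8 * 7 * 6 * 5 * 4 * 3 * 2 * 1 = 3628800

Answer: 3628800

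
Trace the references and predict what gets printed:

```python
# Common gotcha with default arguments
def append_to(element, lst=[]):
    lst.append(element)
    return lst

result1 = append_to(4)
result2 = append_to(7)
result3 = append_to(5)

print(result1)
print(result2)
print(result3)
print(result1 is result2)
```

Key concept: mutable default argument gotcha.
Step by step:
`result1 = append_to(4)` → result1 = [4]
`result2 = append_to(7)` → result1 = [4, 7] (same object as result2); result2 = [4, 7] (same object as result1)
`result3 = append_to(5)` → result1 = [4, 7, 5] (same object as result2, result3); result2 = [4, 7, 5] (same object as result1, result3); result3 = [4, 7, 5] (same object as result1, result2)
`print(result1)` → prints [4, 7, 5]
`print(result2)` → prints [4, 7, 5]
`print(result3)` → prints [4, 7, 5]
`print(result1 is result2)` → prints True

Answer:
[4, 7, 5]
[4, 7, 5]
[4, 7, 5]
True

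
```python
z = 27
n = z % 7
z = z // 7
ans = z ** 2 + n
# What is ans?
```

Trace:
`z = 27` → z = 27
`n = z % 7` → n = 6
`z = z // 7` → z = 3
`ans = z ** 2 + n` → ans = 15
So ans = 15

Answer: 15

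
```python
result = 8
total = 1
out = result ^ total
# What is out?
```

Trace:
`result = 8` → result = 8
`total = 1` → total = 1
`out = result ^ total` → out = 9
So out = 9

Answer: 9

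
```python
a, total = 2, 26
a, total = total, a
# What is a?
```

Trace:
`a, total = 2, 26` → a = 2; total = 26
`a, total = total, a` → a = 26; total = 2
So a = 26

Answer: 26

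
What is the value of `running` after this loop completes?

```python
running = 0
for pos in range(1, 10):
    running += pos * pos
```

Sum of squares 1² to 9² = 285
`running` takes the values: 0 → 1 → 5 → 14 → 30 → 55 → 91 → 140 → 204 → 285

Answer: 285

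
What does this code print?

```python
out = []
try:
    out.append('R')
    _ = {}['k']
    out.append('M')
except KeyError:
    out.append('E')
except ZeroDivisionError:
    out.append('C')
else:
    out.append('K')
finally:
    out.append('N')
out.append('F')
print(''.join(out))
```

Execution trace: 'R' (try body) → 'E' (except KeyError) → 'N' (finally) → 'F' (after the try/except). Output: RENF

Answer: RENF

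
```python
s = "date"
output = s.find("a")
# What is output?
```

Trace:
`s = "date"` → s = 'date'
`output = s.find("a")` → output = 1
So output = 1

Answer: 1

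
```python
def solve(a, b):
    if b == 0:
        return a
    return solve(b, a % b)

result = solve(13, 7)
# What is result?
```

solve(13, 7) -> solve(7, 6) -> solve(6, 1) -> solve(1, 0) -> 1

Answer: 1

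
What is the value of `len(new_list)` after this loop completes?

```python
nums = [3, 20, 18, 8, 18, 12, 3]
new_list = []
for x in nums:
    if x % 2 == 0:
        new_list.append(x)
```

Count even numbers in [3, 20, 18, 8, 18, 12, 3]
`new_list` takes the values: [] → [20] → [20, 18] → [20, 18, 8] → [20, 18, 8, 18] → [20, 18, 8, 18, 12]
So `len(new_list)` = 5

Answer: 5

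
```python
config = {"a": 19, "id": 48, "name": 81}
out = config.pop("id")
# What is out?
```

Trace:
`config = {"a": 19, "id": 48, "name": 81}` → config = {'a': 19, 'id': 48, 'name': 81}
`out = config.pop("id")` → config = {'a': 19, 'name': 81}; out = 48
So out = 48

Answer: 48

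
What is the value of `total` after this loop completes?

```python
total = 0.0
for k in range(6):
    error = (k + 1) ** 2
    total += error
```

Sum of squared losses 1² + 2² + ... + 6²
`total` takes the values: 0.0 → 1.0 → 5.0 → 14.0 → 30.0 → 55.0 → 91.0

Answer: 91.0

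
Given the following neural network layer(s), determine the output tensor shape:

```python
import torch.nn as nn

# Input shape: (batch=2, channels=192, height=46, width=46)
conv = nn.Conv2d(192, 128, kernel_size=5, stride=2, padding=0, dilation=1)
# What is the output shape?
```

Input: (2, 192, 46, 46) -> Output: (2, 128, 21, 21)

Answer: (2, 128, 21, 21)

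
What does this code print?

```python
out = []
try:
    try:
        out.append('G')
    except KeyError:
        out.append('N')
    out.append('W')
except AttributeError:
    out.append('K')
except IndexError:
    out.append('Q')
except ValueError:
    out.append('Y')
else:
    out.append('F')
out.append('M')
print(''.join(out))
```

Execution trace: 'G' (inner try body, no exception) → 'W' (try body, no exception) → 'F' (else) → 'M' (after the try/except). Output: GWFM

Answer: GWFM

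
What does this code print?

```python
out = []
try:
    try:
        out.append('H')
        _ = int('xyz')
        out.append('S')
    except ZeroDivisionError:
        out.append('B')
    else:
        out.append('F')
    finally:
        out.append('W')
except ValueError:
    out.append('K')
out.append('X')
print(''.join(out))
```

Execution trace: 'H' (try body) → 'W' (finally) → 'K' (outer except ValueError) → 'X' (after the try/except). Output: HWKX

Answer: HWKX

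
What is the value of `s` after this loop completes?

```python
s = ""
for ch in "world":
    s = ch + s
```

Reverse 'world'
`s` takes the values: "" → "w" → "ow" → "row" → "lrow" → "dlrow"

Answer: "dlrow"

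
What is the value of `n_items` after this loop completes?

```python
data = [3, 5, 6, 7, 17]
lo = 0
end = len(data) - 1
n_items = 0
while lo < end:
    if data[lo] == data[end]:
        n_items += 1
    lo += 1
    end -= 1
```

Count matching pairs from ends
`n_items` takes the values: 0

Answer: 0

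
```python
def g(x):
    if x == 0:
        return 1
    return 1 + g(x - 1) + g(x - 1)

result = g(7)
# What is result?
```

g(x) = 1 + 2·g(x-1), g(0)=1. Closed form: (1+1)·2^7 - 1 = 255.

Answer: 255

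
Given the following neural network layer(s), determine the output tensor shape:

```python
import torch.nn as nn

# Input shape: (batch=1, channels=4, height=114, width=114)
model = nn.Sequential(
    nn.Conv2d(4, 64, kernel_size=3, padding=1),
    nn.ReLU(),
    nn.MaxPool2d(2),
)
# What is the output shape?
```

Input: (1, 4, 114, 114) -> after Conv2d: (1, 64, 114, 114) -> after ReLU: (1, 64, 114, 114) -> Output: (1, 64, 57, 57)

Answer: (1, 64, 57, 57)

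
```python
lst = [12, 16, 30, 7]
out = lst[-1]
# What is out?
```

Trace:
`lst = [12, 16, 30, 7]` → lst = [12, 16, 30, 7]
`out = lst[-1]` → out = 7
So out = 7

Answer: 7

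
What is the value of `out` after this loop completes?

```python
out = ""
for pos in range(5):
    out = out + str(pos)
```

Concatenate digits 0 to 4
`out` takes the values: "" → "0" → "01" → "012" → "0123" → "01234"

Answer: "01234"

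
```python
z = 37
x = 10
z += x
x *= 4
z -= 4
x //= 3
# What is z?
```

Trace:
`z = 37` → z = 37
`x = 10` → x = 10
`z += x` → z = 47
`x *= 4` → x = 40
`z -= 4` → z = 43
`x //= 3` → x = 13
So z = 43

Answer: 43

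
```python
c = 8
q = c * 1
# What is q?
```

Trace:
`c = 8` → c = 8
`q = c * 1` → q = 8
So q = 8

Answer: 8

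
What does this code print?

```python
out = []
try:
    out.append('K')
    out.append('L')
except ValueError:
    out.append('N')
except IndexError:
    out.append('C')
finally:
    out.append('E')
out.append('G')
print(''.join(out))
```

Execution trace: 'K' (try body) → 'L' (try body, no exception) → 'E' (finally) → 'G' (after the try/except). Output: KLEG

Answer: KLEG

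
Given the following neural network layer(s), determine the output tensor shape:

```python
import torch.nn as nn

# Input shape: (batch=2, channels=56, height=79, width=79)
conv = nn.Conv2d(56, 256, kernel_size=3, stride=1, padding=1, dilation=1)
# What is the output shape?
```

Input: (2, 56, 79, 79) -> Output: (2, 256, 79, 79)

Answer: (2, 256, 79, 79)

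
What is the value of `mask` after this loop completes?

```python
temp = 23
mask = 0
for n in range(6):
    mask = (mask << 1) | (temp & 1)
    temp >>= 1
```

Reverse lowest 6 bits of 23
`mask` takes the values: 0 → 1 → 3 → 7 → 14 → 29 → 58

Answer: 58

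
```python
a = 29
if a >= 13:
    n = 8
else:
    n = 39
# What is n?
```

Trace:
`a = 29` → a = 29
`if a >= 13: ...` → a >= 13 is True → n = 8
So n = 8

Answer: 8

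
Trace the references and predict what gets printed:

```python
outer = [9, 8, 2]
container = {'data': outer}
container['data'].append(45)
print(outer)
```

Key concept: dict holds reference to list.
Step by step:
`outer = [9, 8, 2]` → outer = [9, 8, 2]
`container = {'data': outer}` → container = {'data': [9, 8, 2]}
`container['data'].append(45)` → outer = [9, 8, 2, 45]; container = {'data': [9, 8, 2, 45]}
`print(outer)` → prints [9, 8, 2, 45]

Answer: [9, 8, 2, 45]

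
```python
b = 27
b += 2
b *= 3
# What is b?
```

Trace:
`b = 27` → b = 27
`b += 2` → b = 29
`b *= 3` → b = 87
So b = 87

Answer: 87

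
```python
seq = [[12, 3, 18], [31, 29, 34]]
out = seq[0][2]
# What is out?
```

Trace:
`seq = [[12, 3, 18], [31, 29, 34]]` → seq = [[12, 3, 18], [31, 29, 34]]
`out = seq[0][2]` → out = 18
So out = 18

Answer: 18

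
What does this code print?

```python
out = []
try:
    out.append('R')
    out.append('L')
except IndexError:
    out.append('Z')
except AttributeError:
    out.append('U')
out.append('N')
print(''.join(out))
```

Execution trace: 'R' (try body) → 'L' (try body, no exception) → 'N' (after the try/except). Output: RLN

Answer: RLN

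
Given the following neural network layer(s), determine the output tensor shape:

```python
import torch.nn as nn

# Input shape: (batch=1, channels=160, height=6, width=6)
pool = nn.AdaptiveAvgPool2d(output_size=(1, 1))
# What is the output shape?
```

Input: (1, 160, 6, 6) -> Output: (1, 160, 1, 1)

Answer: (1, 160, 1, 1)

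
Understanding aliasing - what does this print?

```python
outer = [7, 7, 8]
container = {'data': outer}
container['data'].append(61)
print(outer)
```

Key concept: dict holds reference to list.
Step by step:
`outer = [7, 7, 8]` → outer = [7, 7, 8]
`container = {'data': outer}` → container = {'data': [7, 7, 8]}
`container['data'].append(61)` → outer = [7, 7, 8, 61]; container = {'data': [7, 7, 8, 61]}
`print(outer)` → prints [7, 7, 8, 61]

Answer: [7, 7, 8, 61]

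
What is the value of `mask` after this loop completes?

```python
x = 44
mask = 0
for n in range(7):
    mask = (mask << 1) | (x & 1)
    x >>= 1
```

Reverse lowest 7 bits of 44
`mask` takes the values: 0 → 1 → 3 → 6 → 13 → 26

Answer: 26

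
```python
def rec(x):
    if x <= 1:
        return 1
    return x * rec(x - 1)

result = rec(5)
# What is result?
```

rec(5) = 5 * 4 * 3 * 2 * 1 = 120

Answer: 120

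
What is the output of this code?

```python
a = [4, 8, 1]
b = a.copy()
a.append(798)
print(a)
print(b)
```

Key concept: list.copy() creates independent copy.
Step by step:
`a = [4, 8, 1]` → a = [4, 8, 1]
`b = a.copy()` → b = [4, 8, 1]
`a.append(798)` → a = [4, 8, 1, 798]
`print(a)` → prints [4, 8, 1, 798]
`print(b)` → prints [4, 8, 1]

Answer:
[4, 8, 1, 798]
[4, 8, 1]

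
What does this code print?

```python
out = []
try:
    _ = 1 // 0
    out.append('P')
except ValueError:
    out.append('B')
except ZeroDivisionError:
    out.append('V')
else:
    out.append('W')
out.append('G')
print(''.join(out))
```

Execution trace: 'V' (except ZeroDivisionError) → 'G' (after the try/except). Output: VG

Answer: VG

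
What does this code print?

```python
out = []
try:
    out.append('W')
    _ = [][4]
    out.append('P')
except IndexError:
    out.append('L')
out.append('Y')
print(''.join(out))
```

Execution trace: 'W' (try body) → 'L' (except IndexError) → 'Y' (after the try/except). Output: WLY

Answer: WLY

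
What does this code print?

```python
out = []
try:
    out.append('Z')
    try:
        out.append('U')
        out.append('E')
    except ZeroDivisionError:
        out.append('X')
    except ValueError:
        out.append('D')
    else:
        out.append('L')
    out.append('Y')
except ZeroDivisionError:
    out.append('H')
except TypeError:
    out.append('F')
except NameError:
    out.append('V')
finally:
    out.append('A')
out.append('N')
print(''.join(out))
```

Execution trace: 'Z' (try body) → 'U' (inner try body) → 'E' (inner try body, no exception) → 'L' (inner else) → 'Y' (try body, no exception) → 'A' (finally) → 'N' (after the try/except). Output: ZUELYAN

Answer: ZUELYAN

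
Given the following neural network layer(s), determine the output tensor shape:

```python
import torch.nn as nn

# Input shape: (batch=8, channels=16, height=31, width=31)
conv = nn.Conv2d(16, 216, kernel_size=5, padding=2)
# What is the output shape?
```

Input: (8, 16, 31, 31) -> Output: (8, 216, 31, 31)

Answer: (8, 216, 31, 31)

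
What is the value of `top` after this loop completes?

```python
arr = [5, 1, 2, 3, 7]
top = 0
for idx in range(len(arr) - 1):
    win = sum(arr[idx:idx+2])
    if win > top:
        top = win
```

Max sum of 2-element window in [5, 1, 2, 3, 7]
`top` takes the values: 0 → 6 → 10

Answer: 10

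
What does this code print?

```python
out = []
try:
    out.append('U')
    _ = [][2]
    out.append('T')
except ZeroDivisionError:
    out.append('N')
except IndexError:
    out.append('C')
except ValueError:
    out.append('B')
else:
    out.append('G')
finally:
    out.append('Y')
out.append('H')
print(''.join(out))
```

Execution trace: 'U' (try body) → 'C' (except IndexError) → 'Y' (finally) → 'H' (after the try/except). Output: UCYH

Answer: UCYH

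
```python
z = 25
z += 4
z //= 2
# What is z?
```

Trace:
`z = 25` → z = 25
`z += 4` → z = 29
`z //= 2` → z = 14
So z = 14

Answer: 14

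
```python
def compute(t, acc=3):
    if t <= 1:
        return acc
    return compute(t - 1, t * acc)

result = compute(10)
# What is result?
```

Accumulator trace (n, acc): (10, 3) -> (9, 30) -> (8, 270) -> (7, 2160) -> (6, 15120) -> (5, 90720) -> (4, 453600) -> (3, 1814400) -> (2, 5443200) -> (1, 10886400) -> return 10886400

Answer: 10886400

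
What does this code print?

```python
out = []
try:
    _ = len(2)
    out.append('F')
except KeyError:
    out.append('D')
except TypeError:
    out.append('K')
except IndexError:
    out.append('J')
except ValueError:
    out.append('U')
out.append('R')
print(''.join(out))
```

Execution trace: 'K' (except TypeError) → 'R' (after the try/except). Output: KR

Answer: KR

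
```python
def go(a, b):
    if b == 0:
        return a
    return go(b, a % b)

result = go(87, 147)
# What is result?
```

go(87, 147) -> go(147, 87) -> go(87, 60) -> go(60, 27) -> go(27, 6) -> go(6, 3) -> go(3, 0) -> 3

Answer: 3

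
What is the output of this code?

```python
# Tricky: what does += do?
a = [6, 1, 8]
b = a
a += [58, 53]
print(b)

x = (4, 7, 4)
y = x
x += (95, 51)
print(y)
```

Key concept: += behavior differs for mutable vs immutable.
Step by step:
`a = [6, 1, 8]` → a = [6, 1, 8]
`b = a` → b = [6, 1, 8] (same object as a)
`a += [58, 53]` → a = [6, 1, 8, 58, 53] (same object as b); b = [6, 1, 8, 58, 53] (same object as a)
`print(b)` → prints [6, 1, 8, 58, 53]
`x = (4, 7, 4)` → x = (4, 7, 4)
`y = x` → y = (4, 7, 4)
`x += (95, 51)` → x = (4, 7, 4, 95, 51)
`print(y)` → prints (4, 7, 4)

Answer:
[6, 1, 8, 58, 53]
(4, 7, 4)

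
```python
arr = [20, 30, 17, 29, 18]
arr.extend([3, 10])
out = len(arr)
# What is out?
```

Trace:
`arr = [20, 30, 17, 29, 18]` → arr = [20, 30, 17, 29, 18]
`arr.extend([3, 10])` → arr = [20, 30, 17, 29, 18, 3, 10]
`out = len(arr)` → out = 7
So out = 7

Answer: 7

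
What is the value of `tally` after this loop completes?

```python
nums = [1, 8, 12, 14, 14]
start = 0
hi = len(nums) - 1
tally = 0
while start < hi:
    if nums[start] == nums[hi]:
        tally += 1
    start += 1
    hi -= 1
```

Count matching pairs from ends
`tally` takes the values: 0

Answer: 0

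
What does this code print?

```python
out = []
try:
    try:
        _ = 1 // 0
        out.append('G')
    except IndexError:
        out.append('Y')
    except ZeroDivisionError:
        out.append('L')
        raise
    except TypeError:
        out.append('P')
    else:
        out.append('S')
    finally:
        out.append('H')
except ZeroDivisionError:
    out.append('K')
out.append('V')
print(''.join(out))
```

Execution trace: 'L' (inner except ZeroDivisionError) → 'H' (inner finally) → 'K' (outer except ZeroDivisionError) → 'V' (after the try/except). Output: LHKV

Answer: LHKV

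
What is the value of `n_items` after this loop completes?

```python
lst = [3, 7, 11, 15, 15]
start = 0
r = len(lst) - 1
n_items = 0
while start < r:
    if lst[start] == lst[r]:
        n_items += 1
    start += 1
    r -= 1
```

Count matching pairs from ends
`n_items` takes the values: 0

Answer: 0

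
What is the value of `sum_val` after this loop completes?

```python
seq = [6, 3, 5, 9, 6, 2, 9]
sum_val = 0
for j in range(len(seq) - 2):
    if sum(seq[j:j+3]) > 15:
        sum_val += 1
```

Count windows with sum > 15
`sum_val` takes the values: 0 → 1 → 2 → 3 → 4

Answer: 4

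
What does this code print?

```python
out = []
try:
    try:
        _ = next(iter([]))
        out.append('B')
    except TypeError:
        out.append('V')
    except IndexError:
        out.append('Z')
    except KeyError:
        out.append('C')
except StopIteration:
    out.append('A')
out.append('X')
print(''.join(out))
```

Execution trace: 'A' (outer except StopIteration) → 'X' (after the try/except). Output: AX

Answer: AX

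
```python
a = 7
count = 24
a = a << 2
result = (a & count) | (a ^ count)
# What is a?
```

Trace:
`a = 7` → a = 7
`count = 24` → count = 24
`a = a << 2` → a = 28
`result = (a & count) | (a ^ count)` → result = 28
So a = 28

Answer: 28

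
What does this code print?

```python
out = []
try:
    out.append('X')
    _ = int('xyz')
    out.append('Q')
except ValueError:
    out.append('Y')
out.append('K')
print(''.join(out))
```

Execution trace: 'X' (try body) → 'Y' (except ValueError) → 'K' (after the try/except). Output: XYK

Answer: XYK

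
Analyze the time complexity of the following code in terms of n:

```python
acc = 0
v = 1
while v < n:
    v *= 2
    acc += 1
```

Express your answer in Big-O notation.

Each loop level contributes: log n. Multiplying the contributions gives O(log n).

Answer: O(log n)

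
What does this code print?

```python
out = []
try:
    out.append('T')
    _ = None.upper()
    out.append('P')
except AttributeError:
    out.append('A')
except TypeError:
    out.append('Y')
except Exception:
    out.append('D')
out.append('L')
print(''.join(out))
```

Execution trace: 'T' (try body) → 'A' (except AttributeError) → 'L' (after the try/except). Output: TAL

Answer: TAL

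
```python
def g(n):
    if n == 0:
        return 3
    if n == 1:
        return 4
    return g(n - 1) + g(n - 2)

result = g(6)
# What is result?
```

Build up from base cases: g(0)=3, g(1)=4, g(2)=7, g(3)=11, g(4)=18, g(5)=29, g(6)=47

Answer: 47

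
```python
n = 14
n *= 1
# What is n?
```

Trace:
`n = 14` → n = 14
`n *= 1` → n = 14
So n = 14

Answer: 14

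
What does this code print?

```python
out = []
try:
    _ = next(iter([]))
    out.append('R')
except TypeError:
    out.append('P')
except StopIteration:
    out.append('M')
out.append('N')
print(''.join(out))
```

Execution trace: 'M' (except StopIteration) → 'N' (after the try/except). Output: MN

Answer: MN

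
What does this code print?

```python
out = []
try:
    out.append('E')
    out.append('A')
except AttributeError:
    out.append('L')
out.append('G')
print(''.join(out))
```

Execution trace: 'E' (try body) → 'A' (try body, no exception) → 'G' (after the try/except). Output: EAG

Answer: EAG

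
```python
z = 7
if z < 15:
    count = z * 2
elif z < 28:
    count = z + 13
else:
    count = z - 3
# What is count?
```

Trace:
`z = 7` → z = 7
`if z < 15: ...` → z < 15 is True → count = 14
So count = 14

Answer: 14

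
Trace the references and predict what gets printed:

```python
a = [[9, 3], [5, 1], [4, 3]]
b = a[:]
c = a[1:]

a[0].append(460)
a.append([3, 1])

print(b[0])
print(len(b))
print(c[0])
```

Key concept: slice with nested mutation.
Step by step:
`a = [[9, 3], [5, 1], [4, 3]]` → a = [[9, 3], [5, 1], [4, 3]]
`b = a[:]` → b = [[9, 3], [5, 1], [4, 3]]
`c = a[1:]` → c = [[5, 1], [4, 3]]
`a[0].append(460)` → a = [[9, 3, 460], [5, 1], [4, 3]]; b = [[9, 3, 460], [5, 1], [4, 3]]
`a.append([3, 1])` → a = [[9, 3, 460], [5, 1], [4, 3], [3, 1]]
`print(b[0])` → prints [9, 3, 460]
`print(len(b))` → prints 3
`print(c[0])` → prints [5, 1]

Answer:
[9, 3, 460]
3
[5, 1]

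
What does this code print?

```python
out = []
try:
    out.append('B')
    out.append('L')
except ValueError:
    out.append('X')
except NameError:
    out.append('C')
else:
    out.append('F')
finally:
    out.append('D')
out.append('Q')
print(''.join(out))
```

Execution trace: 'B' (try body) → 'L' (try body, no exception) → 'F' (else) → 'D' (finally) → 'Q' (after the try/except). Output: BLFDQ

Answer: BLFDQ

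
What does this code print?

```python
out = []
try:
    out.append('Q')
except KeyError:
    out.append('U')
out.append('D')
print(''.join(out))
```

Execution trace: 'Q' (try body, no exception) → 'D' (after the try/except). Output: QD

Answer: QD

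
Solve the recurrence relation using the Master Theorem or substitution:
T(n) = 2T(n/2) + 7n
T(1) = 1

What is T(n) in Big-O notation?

By Master Theorem: a=2, b=2, f(n)=7n. Since log_2(2) = 1 and f(n) = Θ(n^1), Case 2 applies. T(n) = O(n log n).

Answer: O(n log n)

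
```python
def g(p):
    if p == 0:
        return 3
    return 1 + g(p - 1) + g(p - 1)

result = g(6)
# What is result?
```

g(p) = 1 + 2·g(p-1), g(0)=3. Closed form: (3+1)·2^6 - 1 = 255.

Answer: 255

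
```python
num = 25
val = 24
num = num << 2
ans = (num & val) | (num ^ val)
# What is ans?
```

Trace:
`num = 25` → num = 25
`val = 24` → val = 24
`num = num << 2` → num = 100
`ans = (num & val) | (num ^ val)` → ans = 124
So ans = 124

Answer: 124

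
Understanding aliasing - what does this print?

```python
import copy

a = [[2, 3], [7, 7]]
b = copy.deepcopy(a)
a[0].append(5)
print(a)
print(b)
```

Key concept: deep copy is fully independent.
Step by step:
`a = [[2, 3], [7, 7]]` → a = [[2, 3], [7, 7]]
`b = copy.deepcopy(a)` → b = [[2, 3], [7, 7]]
`a[0].append(5)` → a = [[2, 3, 5], [7, 7]]
`print(a)` → prints [[2, 3, 5], [7, 7]]
`print(b)` → prints [[2, 3], [7, 7]]

Answer:
[[2, 3, 5], [7, 7]]
[[2, 3], [7, 7]]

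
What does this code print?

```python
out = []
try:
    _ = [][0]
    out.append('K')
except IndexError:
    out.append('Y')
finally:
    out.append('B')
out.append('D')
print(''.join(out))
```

Execution trace: 'Y' (except IndexError) → 'B' (finally) → 'D' (after the try/except). Output: YBD

Answer: YBD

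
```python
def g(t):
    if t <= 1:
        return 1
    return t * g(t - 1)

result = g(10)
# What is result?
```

g(10) = 10 * 9 * 8 * 7 * 6 * 5 * 4 * 3 * 2 * 1 = 3628800

Answer: 3628800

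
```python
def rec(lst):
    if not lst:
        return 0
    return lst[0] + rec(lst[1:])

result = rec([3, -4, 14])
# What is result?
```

3 + (-4) + 14 + 0 = 13

Answer: 13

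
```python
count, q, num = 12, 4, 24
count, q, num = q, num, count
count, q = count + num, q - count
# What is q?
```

Trace:
`count, q, num = 12, 4, 24` → count = 12; q = 4; num = 24
`count, q, num = q, num, count` → count = 4; q = 24; num = 12
`count, q = count + num, q - count` → count = 16; q = 20
So q = 20

Answer: 20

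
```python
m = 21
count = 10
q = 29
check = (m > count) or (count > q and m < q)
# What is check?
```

Trace:
`m = 21` → m = 21
`count = 10` → count = 10
`q = 29` → q = 29
`check = (m > count) or (count > q and m < q)` → check = True
So check = True

Answer: True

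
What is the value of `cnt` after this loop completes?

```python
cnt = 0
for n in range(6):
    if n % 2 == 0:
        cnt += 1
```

Count numbers divisible by 2 in range(6)
`cnt` takes the values: 0 → 1 → 2 → 3

Answer: 3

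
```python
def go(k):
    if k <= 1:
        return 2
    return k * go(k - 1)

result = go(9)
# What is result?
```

go(9) = 9 * 8 * 7 * 6 * 5 * 4 * 3 * 2 * 2 = 725760

Answer: 725760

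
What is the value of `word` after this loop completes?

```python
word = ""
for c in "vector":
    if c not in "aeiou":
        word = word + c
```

Remove vowels from 'vector'
`word` takes the values: "" → "v" → "vc" → "vct" → "vctr"

Answer: "vctr"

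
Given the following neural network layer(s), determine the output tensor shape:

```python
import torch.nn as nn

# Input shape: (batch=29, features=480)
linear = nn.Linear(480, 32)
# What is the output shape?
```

Input: (29, 480) -> Output: (29, 32)

Answer: (29, 32)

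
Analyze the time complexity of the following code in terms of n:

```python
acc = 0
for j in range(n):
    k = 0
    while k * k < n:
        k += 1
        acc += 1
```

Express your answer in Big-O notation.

Each loop level contributes: n × √n. Multiplying the contributions gives O(n√n).

Answer: O(n√n)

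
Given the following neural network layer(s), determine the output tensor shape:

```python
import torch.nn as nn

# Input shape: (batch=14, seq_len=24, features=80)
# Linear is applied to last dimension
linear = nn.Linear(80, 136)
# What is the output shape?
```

Input: (14, 24, 80) -> Output: (14, 24, 136)

Answer: (14, 24, 136)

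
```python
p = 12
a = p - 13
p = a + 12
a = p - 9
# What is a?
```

Trace:
`p = 12` → p = 12
`a = p - 13` → a = -1
`p = a + 12` → p = 11
`a = p - 9` → a = 2
So a = 2

Answer: 2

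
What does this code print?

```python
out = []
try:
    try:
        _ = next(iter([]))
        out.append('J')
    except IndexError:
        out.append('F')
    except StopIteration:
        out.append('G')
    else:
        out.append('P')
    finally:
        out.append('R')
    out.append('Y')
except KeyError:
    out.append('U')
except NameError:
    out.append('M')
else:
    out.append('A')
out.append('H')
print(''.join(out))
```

Execution trace: 'G' (inner except StopIteration) → 'R' (inner finally) → 'Y' (try body, no exception) → 'A' (else) → 'H' (after the try/except). Output: GRYAH

Answer: GRYAH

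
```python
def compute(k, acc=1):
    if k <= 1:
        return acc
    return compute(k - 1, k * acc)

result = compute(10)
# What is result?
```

Accumulator trace (n, acc): (10, 1) -> (9, 10) -> (8, 90) -> (7, 720) -> (6, 5040) -> (5, 30240) -> (4, 151200) -> (3, 604800) -> (2, 1814400) -> (1, 3628800) -> return 3628800

Answer: 3628800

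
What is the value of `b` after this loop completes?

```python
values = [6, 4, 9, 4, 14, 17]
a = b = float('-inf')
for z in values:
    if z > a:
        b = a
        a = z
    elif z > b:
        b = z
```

Second largest (with repeats) in [6, 4, 9, 4, 14, 17]
`b` takes the values: -inf → 4 → 6 → 9 → 14

Answer: 14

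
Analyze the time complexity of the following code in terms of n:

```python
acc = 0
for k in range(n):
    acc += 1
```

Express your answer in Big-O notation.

Each loop level contributes: n. Multiplying the contributions gives O(n).

Answer: O(n)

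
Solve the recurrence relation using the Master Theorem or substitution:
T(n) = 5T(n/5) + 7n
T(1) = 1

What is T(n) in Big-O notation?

By Master Theorem: a=5, b=5, f(n)=7n. Since log_5(5) = 1 and f(n) = Θ(n^1), Case 2 applies. T(n) = O(n log n).

Answer: O(n log n)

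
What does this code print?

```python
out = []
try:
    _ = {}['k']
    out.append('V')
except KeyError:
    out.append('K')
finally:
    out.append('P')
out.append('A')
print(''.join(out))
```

Execution trace: 'K' (except KeyError) → 'P' (finally) → 'A' (after the try/except). Output: KPA

Answer: KPA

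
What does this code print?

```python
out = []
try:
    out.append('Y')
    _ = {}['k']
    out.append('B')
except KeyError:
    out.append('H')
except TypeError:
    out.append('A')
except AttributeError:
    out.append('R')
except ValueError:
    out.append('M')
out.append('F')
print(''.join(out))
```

Execution trace: 'Y' (try body) → 'H' (except KeyError) → 'F' (after the try/except). Output: YHF

Answer: YHF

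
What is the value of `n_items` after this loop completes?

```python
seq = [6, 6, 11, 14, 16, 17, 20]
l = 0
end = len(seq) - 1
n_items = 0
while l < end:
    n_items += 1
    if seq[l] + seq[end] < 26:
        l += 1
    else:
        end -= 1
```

Steps to find pair summing to 26
`n_items` takes the values: 0 → 1 → 2 → 3 → 4 → 5 → 6

Answer: 6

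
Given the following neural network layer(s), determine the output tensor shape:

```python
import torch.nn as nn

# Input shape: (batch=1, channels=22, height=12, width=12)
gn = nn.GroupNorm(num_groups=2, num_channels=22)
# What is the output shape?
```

Input: (1, 22, 12, 12) -> Output: (1, 22, 12, 12)

Answer: (1, 22, 12, 12)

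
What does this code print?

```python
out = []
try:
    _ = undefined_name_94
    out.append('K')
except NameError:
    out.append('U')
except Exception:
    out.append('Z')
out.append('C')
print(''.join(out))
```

Execution trace: 'U' (except NameError) → 'C' (after the try/except). Output: UC

Answer: UC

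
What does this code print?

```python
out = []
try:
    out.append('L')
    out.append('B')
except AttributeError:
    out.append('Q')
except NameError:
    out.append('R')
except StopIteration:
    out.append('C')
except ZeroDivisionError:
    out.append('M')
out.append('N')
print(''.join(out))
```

Execution trace: 'L' (try body) → 'B' (try body, no exception) → 'N' (after the try/except). Output: LBN

Answer: LBN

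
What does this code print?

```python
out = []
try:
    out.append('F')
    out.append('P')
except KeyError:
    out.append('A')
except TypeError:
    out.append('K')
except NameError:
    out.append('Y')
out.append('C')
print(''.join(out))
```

Execution trace: 'F' (try body) → 'P' (try body, no exception) → 'C' (after the try/except). Output: FPC

Answer: FPC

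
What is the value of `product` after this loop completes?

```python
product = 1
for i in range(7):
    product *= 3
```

3^7 = 2187
`product` takes the values: 1 → 3 → 9 → 27 → 81 → 243 → 729 → 2187

Answer: 2187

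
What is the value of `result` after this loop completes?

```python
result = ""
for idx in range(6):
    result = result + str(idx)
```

Concatenate digits 0 to 5
`result` takes the values: "" → "0" → "01" → "012" → "0123" → "01234" → "012345"

Answer: "012345"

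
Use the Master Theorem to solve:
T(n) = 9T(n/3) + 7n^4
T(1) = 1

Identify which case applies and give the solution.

a=9, b=3, f(n)=7n^4. log_3(9) = 2. Since c=4 > 2 and the regularity condition holds (9(n/3)^4 = (9/3^4)n^4 with 9/3^4 < 1), Case 3 applies: T(n) = Θ(f(n)) = O(n^4).

Answer: O(n^4) - Case 3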